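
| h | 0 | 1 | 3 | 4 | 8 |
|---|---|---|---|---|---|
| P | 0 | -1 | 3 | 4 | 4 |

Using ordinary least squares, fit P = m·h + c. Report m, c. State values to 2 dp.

With design matrix A, AᵀA = [[90, 16]; [16, 5]] and AᵀP = [56, 10]ᵀ.
Eliminating c: 5·(row 1) − 16·(row 2) gives 194·m = 5·56 − 16·10 = 120, so m = 60/97.
Then c = (10 − 16·(60/97))/5 = 2/97.

m = 0.62, c = 0.02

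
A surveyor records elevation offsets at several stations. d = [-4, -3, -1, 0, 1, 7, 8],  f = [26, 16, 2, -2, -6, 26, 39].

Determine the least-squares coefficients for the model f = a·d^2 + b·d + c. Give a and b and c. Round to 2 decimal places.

MᵀM·[a, b, c]ᵀ = Mᵀf reads: 6836·a + 764·b + 140·c = 4326;  764·a + 140·b + 8·c = 334;  140·a + 8·b + 7·c = 101.
Solving the 3×3 system (Gaussian elimination) gives a = 74261/71454, b = -111709/35727, c = -33151/11909.

a = 1.04, b = -3.13, c = -2.78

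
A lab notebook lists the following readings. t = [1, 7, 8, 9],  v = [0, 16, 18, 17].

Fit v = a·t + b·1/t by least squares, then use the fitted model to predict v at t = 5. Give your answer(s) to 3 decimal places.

From the data, Σt·t = 195, Σt·1/t = 4, Σ1/t·1/t = 266305/254016.
Right-hand side: Σt·v = 409, Σ1/t·v = 1619/252.
AᵀA·[a, b]ᵀ = Aᵀv becomes [[195, 4]; [4, 266305/254016]]·[a, b]ᵀ = [409, 1619/252]ᵀ.
Eliminating b: (266305/254016)·(row 1) − 4·(row 2) gives (15955073/84672)·a = (266305/254016)·409 − 4·(1619/252) = 102390937/254016, so a = 102390937/47865219.
Then b = ((1619/252) − 4·(102390937/47865219))/(266305/254016) = -32446512/15955073.
At t = 5: v̂ = (102390937/47865219)·(5) + (-32446512/15955073)·(1/5) = 2462433889/239326095.

v̂ = 10.289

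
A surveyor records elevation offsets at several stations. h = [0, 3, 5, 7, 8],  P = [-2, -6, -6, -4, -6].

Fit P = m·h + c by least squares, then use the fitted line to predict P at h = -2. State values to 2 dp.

P̂ = -2.62

From the data, Σh·h = 147, Σh = 23, Σ1 = 5.
Moment sums: Σh·P = -124, ΣP = -24.
AᵀA·[m, c]ᵀ = AᵀP becomes [[147, 23]; [23, 5]]·[m, c]ᵀ = [-124, -24]ᵀ.
Δ = 147·5 − 23² = 206.
m = ((-124)·5 − 23·(-24))/206 = -34/103; c = (147·(-24) − 23·(-124))/206 = -338/103.
At h = -2: P̂ = (-34/103)·(-2) + (-338/103)·(1) = -270/103.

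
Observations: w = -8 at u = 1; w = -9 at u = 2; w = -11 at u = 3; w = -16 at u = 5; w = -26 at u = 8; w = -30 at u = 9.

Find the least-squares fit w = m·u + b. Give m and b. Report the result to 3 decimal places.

m = -2.819, b = -3.513

With design matrix X, XᵀX = [[184, 28]; [28, 6]] and Xᵀw = [-617, -100]ᵀ.
Eliminating b: 6·(row 1) − 28·(row 2) gives 320·m = 6·(-617) − 28·(-100) = -902, so m = -451/160.
Then b = ((-100) − 28·(-451/160))/6 = -281/80.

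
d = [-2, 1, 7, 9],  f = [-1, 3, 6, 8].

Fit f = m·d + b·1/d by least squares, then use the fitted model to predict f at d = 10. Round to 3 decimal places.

f̂ = 8.525

Sums needed: Σd·d = 135, Σd·1/d = 4, Σ1/d·1/d = 20365/15876.
Right-hand side: Σd·f = 119, Σ1/d·f = 661/126.
AᵀA·[m, b]ᵀ = Aᵀf becomes [[135, 4]; [4, 20365/15876]]·[m, b]ᵀ = [119, 661/126]ᵀ.
Eliminating b: (20365/15876)·(row 1) − 4·(row 2) gives (92417/588)·m = (20365/15876)·119 − 4·(661/126) = 42659/324, so m = 2090291/2495259.
Then b = ((661/126) − 4·(2090291/2495259))/(20365/15876) = 136542/92417.
At d = 10: f̂ = (2090291/2495259)·(10) + (136542/92417)·(1/10) = 106357867/12476295.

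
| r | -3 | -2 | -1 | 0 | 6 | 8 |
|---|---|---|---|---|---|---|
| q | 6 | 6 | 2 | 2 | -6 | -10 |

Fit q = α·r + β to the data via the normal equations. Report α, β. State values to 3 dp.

α = -1.432, β = 1.910

Forming MᵀM = [[114, 8]; [8, 6]] and Mᵀq = [-148, 0]ᵀ gives MᵀM·[α, β]ᵀ = Mᵀq.
Eliminating β: 6·(row 1) − 8·(row 2) gives 620·α = 6·(-148) − 8·0 = -888, so α = -222/155.
Then β = (0 − 8·(-222/155))/6 = 296/155.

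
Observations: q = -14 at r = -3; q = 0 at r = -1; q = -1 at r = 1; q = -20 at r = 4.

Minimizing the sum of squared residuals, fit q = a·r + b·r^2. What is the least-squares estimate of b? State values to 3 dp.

Normal-equation sums: Σr·r = 27, Σr·r^2 = 37, Σr^2·r^2 = 339.
For Aᵀq: Σr·q = -39, Σr^2·q = -447.
Δ = 27·339 − 37² = 7784.
a = ((-39)·339 − 37·(-447))/7784 = 237/556; b = (27·(-447) − 37·(-39))/7784 = -759/556.

b = -1.365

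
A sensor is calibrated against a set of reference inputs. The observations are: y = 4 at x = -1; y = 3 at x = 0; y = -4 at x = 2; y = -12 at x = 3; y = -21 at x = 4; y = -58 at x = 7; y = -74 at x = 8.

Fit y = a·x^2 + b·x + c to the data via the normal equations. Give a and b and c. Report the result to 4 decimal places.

From the data, Σx^2·x^2 = 6851, Σx^2·x = 953, Σx^2 = 143, Σx·x = 143, Σx = 23, Σ1 = 7.
And Σx^2·y = -8034, Σx·y = -1130, Σy = -162.
AᵀA·[a, b, c]ᵀ = Aᵀy becomes [[6851, 953, 143]; [953, 143, 23]; [143, 23, 7]]·[a, b, c]ᵀ = [-8034, -1130, -162]ᵀ.
Inverting the 3×3 Gram matrix, [a, b, c]ᵀ = [-52132/55209, -115856/55209, 7998/2629]ᵀ.

a = -0.9443, b = -2.0985, c = 3.0422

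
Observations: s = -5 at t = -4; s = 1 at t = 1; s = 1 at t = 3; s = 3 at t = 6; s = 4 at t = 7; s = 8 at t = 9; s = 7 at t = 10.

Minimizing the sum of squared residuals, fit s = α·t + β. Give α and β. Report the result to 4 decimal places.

α = 0.8588, β = -1.2118

From the data, Σt·t = 292, Σt = 32, Σ1 = 7.
Moment sums: Σt·s = 212, Σs = 19.
XᵀX·[α, β]ᵀ = Xᵀs becomes [[292, 32]; [32, 7]]·[α, β]ᵀ = [212, 19]ᵀ.
det = 292·7 − 32² = 1020.
α = (212·7 − 32·19)/1020 = 73/85; β = (292·19 − 32·212)/1020 = -103/85.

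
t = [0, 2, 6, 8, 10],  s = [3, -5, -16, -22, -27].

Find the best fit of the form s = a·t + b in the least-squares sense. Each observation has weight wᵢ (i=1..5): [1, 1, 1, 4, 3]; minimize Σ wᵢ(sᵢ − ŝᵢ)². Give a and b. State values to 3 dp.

a = -2.934, b = 1.838

Setting ∂/∂a … = 0 gives: 596·a + 70·b = -1620;  70·a + 10·b = -187.
Eliminating b: 10·(row 1) − 70·(row 2) gives 1060·a = 10·(-1620) − 70·(-187) = -3110, so a = -311/106.
Then b = ((-187) − 70·(-311/106))/10 = 487/265.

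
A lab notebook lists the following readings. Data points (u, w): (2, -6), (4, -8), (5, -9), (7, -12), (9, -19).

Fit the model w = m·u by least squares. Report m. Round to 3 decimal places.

The normal system AᵀA·[m]ᵀ = Aᵀw is [[175]]·[m]ᵀ = [-344]ᵀ.
Hence m = -344 / 175 ≈ -1.96571.

m = -1.966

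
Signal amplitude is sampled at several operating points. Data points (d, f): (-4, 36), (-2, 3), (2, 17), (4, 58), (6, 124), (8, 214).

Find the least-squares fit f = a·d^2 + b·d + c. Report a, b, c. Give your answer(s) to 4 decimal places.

Setting ∂/∂a … = 0 gives: 5936·a + 728·b + 140·c = 19744;  728·a + 140·b + 14·c = 2572;  140·a + 14·b + 6·c = 452.
Inverting the 3×3 Gram matrix, [a, b, c]ᵀ = [3377/1120, 229/80, -17/10]ᵀ.

a = 3.0152, b = 2.8625, c = -1.7000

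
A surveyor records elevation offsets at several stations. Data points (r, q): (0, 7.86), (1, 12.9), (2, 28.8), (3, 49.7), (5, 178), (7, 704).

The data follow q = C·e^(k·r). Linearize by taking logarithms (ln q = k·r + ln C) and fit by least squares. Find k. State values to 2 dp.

k = 0.65

With ln qᵢ as the transformed response and rᵢ as the regressor:
Sums: Σr = 18.0000, Σ(r)² = 88.0000, Σln q = 23.6240, Σr·ln q = 92.8024.
Normal system: [[88.0000, 18.0000]; [18.0000, 6]]·[k, ln C]ᵀ = [92.8024, 23.6240]ᵀ.
Slope k = (n·Σr·ln q − Σr·Σln q)/(n·Σ(r)² − (Σr)²) = (6·92.8024 − 18.0000·23.6240)/204.0000 = 0.64501; ln C = (Σln q − k·Σr)/n = 2.00228.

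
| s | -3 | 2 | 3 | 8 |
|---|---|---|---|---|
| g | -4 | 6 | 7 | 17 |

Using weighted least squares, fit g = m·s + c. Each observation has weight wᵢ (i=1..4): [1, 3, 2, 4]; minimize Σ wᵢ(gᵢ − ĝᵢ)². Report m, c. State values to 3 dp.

m = 1.894, c = 1.833

Normal-equation sums: Σwᵢ·s·s = 295, Σwᵢ·s = 41, Σwᵢ·1 = 10.
And Σwᵢ·s·g = 634, Σwᵢ·g = 96.
Normal equations: [[295, 41]; [41, 10]]·[m, c]ᵀ = [634, 96]ᵀ.
Δ = 295·10 − 41² = 1269.
m = (634·10 − 41·96)/1269 = 2404/1269; c = (295·96 − 41·634)/1269 = 2326/1269.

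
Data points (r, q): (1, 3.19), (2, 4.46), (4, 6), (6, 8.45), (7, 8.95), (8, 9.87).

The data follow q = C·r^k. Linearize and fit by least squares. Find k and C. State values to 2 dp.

k = 0.54, C = 3.09

Linearized form: ln q = k·ln r + ln C. From the 6 transformed points,
Sums: Σln r = 7.8966, Σ(ln r)² = 13.7233, Σln q = 11.0622, Σln r·ln q = 16.3698.
Normal system: [[13.7233, 7.8966]; [7.8966, 6]]·[k, ln C]ᵀ = [16.3698, 11.0622]ᵀ.
Slope k = (n·Σln r·ln q − Σln r·Σln q)/(n·Σ(ln r)² − (Σln r)²) = (6·16.3698 − 7.8966·11.0622)/19.9843 = 0.54369; ln C = (Σln q − k·Σln r)/n = 1.12816, so C = exp(1.12816) = 3.08997.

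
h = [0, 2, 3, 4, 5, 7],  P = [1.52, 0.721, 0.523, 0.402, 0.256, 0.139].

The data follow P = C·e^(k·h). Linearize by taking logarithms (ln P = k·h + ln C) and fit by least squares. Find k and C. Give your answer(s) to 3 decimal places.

Taking logs, ln P = k·h + ln C, so regress ln P on h.
Σh = 21.0000, Σ(h)² = 103.0000, Σln P = -4.8037, Σh·ln P = -26.8698.
Normal system: [[103.0000, 21.0000]; [21.0000, 6]]·[k, ln C]ᵀ = [-26.8698, -4.8037]ᵀ.
Slope k = (n·Σh·ln P − Σh·Σln P)/(n·Σ(h)² − (Σh)²) = (6·-26.8698 − 21.0000·-4.8037)/177.0000 = -0.34091; ln C = (Σln P − k·Σh)/n = 0.39255, so C = exp(0.39255) = 1.48075.

k = -0.341, C = 1.481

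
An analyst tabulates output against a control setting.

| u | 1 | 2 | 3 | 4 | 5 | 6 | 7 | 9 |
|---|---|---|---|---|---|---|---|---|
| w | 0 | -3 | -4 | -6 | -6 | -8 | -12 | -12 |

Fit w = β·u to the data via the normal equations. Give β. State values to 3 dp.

β = -1.412

The normal system AᵀA·[β]ᵀ = Aᵀw is [[221]]·[β]ᵀ = [-312]ᵀ.
Hence β = -312 / 221 ≈ -1.41176.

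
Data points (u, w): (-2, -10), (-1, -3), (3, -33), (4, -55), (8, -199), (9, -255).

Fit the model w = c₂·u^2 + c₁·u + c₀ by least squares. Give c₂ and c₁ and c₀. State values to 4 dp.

The normal system MᵀM·[c₂, c₁, c₀]ᵀ = Mᵀw is [[11011, 1323, 175]; [1323, 175, 21]; [175, 21, 6]]·[c₂, c₁, c₀]ᵀ = [-34611, -4183, -555]ᵀ.
Row-reducing yields c₂ = -411/140, c₁ = -6187/4060, c₀ = -447/290.

c₂ = -2.9357, c₁ = -1.5239, c₀ = -1.5414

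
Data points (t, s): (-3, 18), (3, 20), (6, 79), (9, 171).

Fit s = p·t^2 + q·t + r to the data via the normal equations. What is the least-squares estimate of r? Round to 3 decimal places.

r = 0.955

Forming AᵀA = [[8019, 945, 135]; [945, 135, 15]; [135, 15, 4]] and Aᵀs = [17037, 2019, 288]ᵀ gives AᵀA·[p, q, r]ᵀ = Aᵀs.
Row-reducing yields p = 811/396, q = 113/220, r = 21/22.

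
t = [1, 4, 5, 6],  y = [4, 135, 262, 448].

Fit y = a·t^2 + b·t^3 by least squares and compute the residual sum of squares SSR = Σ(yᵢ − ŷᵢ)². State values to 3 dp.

Setting ∂/∂a … = 0 gives: 2178·a + 11926·b = 24842;  11926·a + 66378·b = 138162.
Eliminating b: 66378·(row 1) − 11926·(row 2) gives 2341808·a = 66378·24842 − 11926·138162 = 1242264, so a = 155283/292726.
Then b = (138162 − 11926·(155283/292726))/66378 = 581393/292726.
Residuals: 217114/146363, -87835/146363, 9858/20909, -14914/146363; SSR = 408831/146363.

SSR = 2.793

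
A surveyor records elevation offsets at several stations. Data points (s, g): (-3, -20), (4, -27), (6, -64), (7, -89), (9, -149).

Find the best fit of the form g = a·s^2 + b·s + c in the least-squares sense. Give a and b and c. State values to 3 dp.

With design matrix M, MᵀM = [[10595, 1325, 191]; [1325, 191, 23]; [191, 23, 5]] and Mᵀg = [-19346, -2396, -349]ᵀ.
Solving the 3×3 system (Gaussian elimination) gives a = -132905/68154, b = 63923/68154, c = 4296/11359.

a = -1.950, b = 0.938, c = 0.378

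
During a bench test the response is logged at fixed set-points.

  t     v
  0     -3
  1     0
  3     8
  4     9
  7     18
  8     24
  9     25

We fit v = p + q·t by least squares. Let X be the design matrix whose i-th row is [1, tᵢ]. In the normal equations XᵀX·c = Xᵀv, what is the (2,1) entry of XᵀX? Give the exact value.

Row 2 ↔ basis t, column 1 ↔ basis 1, so (XᵀX)_{2,1} = Σᵢ t = (0)·(1) + (1)·(1) + (3)·(1) + (4)·(1) + (7)·(1) + (8)·(1) + (9)·(1) = 32.

32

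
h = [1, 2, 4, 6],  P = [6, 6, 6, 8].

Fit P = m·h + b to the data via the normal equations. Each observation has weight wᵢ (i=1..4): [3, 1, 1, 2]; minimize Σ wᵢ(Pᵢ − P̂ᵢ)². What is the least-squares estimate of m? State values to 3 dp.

With design matrix A, AᵀWA = [[95, 21]; [21, 7]] and AᵀWP = [150, 46]ᵀ.
det = 95·7 − 21² = 224.
m = (150·7 − 21·46)/224 = 3/8; b = (95·46 − 21·150)/224 = 305/56.

m = 0.375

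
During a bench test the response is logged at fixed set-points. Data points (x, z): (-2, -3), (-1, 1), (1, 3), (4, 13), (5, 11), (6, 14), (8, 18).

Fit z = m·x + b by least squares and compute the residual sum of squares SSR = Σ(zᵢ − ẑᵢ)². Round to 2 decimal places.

Compute the Gram sums: Σx·x = 147, Σx = 21, Σ1 = 7.
And Σx·z = 343, Σz = 57.
Normal equations: [[147, 21]; [21, 7]]·[m, b]ᵀ = [343, 57]ᵀ.
Eliminating b: 7·(row 1) − 21·(row 2) gives 588·m = 7·343 − 21·57 = 1204, so m = 43/21.
Then b = (57 − 21·(43/21))/7 = 2.
Residuals: -19/21, 22/21, -22/21, 59/21, -26/21, -2/7, -8/21; SSR = 38/3.

SSR = 12.67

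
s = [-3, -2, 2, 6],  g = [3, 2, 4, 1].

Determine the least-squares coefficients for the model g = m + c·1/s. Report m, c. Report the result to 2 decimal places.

From the data, Σ1 = 4, Σ1/s = -1/6, Σ1/s·1/s = 23/36.
Right-hand side: Σg = 10, Σ1/s·g = 1/6.
So XᵀX·[m, c]ᵀ = Xᵀg: [[4, -1/6]; [-1/6, 23/36]]·[m, c]ᵀ = [10, 1/6]ᵀ.
det = 4·(23/36) − (-1/6)² = 91/36.
m = (10·(23/36) − (-1/6)·(1/6))/(91/36) = 33/13; c = (4·(1/6) − (-1/6)·10)/(91/36) = 12/13.

m = 2.54, c = 0.92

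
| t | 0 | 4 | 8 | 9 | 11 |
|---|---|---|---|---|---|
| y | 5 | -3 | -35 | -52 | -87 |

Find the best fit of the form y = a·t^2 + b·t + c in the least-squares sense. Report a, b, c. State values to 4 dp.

Forming XᵀX = [[25554, 2636, 282]; [2636, 282, 32]; [282, 32, 5]] and Xᵀy = [-17027, -1717, -172]ᵀ gives XᵀX·[a, b, c]ᵀ = Xᵀy.
Solving the 3×3 system (Gaussian elimination) gives a = -133493/135062, b = 359251/135062, c = 291833/67531.

a = -0.9884, b = 2.6599, c = 4.3215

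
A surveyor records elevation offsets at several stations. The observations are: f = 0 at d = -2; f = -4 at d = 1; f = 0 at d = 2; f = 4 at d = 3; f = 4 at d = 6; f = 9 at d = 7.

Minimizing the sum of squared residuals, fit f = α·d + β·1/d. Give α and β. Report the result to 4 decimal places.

α = 1.2002, β = -4.7705

The normal equations are: 103·α + 6·β = 95;  6·α + (2927/1764)·β = -5/7.
Eliminating β: (2927/1764)·(row 1) − 6·(row 2) gives (237977/1764)·α = (2927/1764)·95 − 6·(-5/7) = 285625/1764, so α = 285625/237977.
Then β = ((-5/7) − 6·(285625/237977))/(2927/1764) = -1135260/237977.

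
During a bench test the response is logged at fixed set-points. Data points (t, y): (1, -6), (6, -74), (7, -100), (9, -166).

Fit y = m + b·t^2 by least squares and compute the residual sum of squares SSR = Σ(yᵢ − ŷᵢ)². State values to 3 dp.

SSR = 3.997

Normal-equation sums: Σ1 = 4, Σt^2 = 167, Σt^2·t^2 = 10259.
And Σy = -346, Σt^2·y = -21016.
XᵀX·[m, b]ᵀ = Xᵀy becomes [[4, 167]; [167, 10259]]·[m, b]ᵀ = [-346, -21016]ᵀ.
Determinant 4·10259 − 167² = 13147.
m = ((-346)·10259 − 167·(-21016))/13147 = -39942/13147; b = (4·(-21016) − 167·(-346))/13147 = -26282/13147.
Residuals: -12658/13147, 13216/13147, 13060/13147, -13618/13147; SSR = 52552/13147.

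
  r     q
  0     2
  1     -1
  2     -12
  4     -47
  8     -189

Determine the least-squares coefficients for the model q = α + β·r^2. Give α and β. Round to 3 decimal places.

Setting ∂/∂α … = 0 gives: 5·α + 85·β = -247;  85·α + 4369·β = -12897.
Determinant 5·4369 − 85² = 14620.
α = ((-247)·4369 − 85·(-12897))/14620 = 503/430; β = (5·(-12897) − 85·(-247))/14620 = -4349/1462.

α = 1.170, β = -2.975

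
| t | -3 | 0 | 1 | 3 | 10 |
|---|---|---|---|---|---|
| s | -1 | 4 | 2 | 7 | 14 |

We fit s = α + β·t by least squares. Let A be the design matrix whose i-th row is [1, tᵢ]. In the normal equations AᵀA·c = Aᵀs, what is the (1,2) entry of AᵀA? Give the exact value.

11

Row 1 ↔ basis 1, column 2 ↔ basis t, so (AᵀA)_{1,2} = Σᵢ t = (1)·(-3) + (1)·(0) + (1)·(1) + (1)·(3) + (1)·(10) = 11.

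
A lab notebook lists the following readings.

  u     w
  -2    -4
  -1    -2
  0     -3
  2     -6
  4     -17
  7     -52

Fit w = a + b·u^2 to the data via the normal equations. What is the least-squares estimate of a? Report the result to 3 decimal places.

a = -1.329

With design matrix A, AᵀA = [[6, 74]; [74, 2690]] and Aᵀw = [-84, -2862]ᵀ.
det = 6·2690 − 74² = 10664.
a = ((-84)·2690 − 74·(-2862))/10664 = -3543/2666; b = (6·(-2862) − 74·(-84))/10664 = -2739/2666.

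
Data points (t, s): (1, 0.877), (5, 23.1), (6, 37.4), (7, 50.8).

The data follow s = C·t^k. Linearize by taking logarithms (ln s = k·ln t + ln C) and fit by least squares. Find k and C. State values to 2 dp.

k = 2.08, C = 0.87

Let Y = ln s. Fitting Y = k·ln t + ln C by least squares:
Sums: Σln t = 5.3471, Σ(ln t)² = 9.5873, Σln s = 10.5582, Σln t·ln s = 19.1859.
Normal system: [[9.5873, 5.3471]; [5.3471, 4]]·[k, ln C]ᵀ = [19.1859, 10.5582]ᵀ.
Slope k = (n·Σln t·ln s − Σln t·Σln s)/(n·Σ(ln t)² − (Σln t)²) = (4·19.1859 − 5.3471·10.5582)/9.7575 = 2.07921; ln C = (Σln s − k·Σln t)/n = -0.13991, so C = exp(-0.13991) = 0.86944.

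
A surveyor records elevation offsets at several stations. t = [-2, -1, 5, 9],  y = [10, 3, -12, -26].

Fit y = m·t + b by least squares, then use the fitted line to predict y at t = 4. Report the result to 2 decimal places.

With design matrix X, XᵀX = [[111, 11]; [11, 4]] and Xᵀy = [-317, -25]ᵀ.
Δ = 111·4 − 11² = 323.
m = ((-317)·4 − 11·(-25))/323 = -993/323; b = (111·(-25) − 11·(-317))/323 = 712/323.
At t = 4: ŷ = (-993/323)·(4) + (712/323)·(1) = -3260/323.

ŷ = -10.09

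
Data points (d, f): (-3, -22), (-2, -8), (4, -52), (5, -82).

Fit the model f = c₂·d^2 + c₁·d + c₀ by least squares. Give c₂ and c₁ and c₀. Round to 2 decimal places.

c₂ = -3.14, c₁ = -1.15, c₀ = 2.58

The normal system AᵀA·[c₂, c₁, c₀]ᵀ = Aᵀf is [[978, 154, 54]; [154, 54, 4]; [54, 4, 4]]·[c₂, c₁, c₀]ᵀ = [-3112, -536, -164]ᵀ.
Solving the 3×3 system (Gaussian elimination) gives c₂ = -22/7, c₁ = -202/175, c₀ = 452/175.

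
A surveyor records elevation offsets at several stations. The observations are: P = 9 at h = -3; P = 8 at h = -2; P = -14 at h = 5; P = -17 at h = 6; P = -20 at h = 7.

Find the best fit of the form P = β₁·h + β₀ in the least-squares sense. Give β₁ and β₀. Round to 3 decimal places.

Normal-equation sums: Σh·h = 123, Σh = 13, Σ1 = 5.
Moment sums: Σh·P = -355, ΣP = -34.
Normal equations: [[123, 13]; [13, 5]]·[β₁, β₀]ᵀ = [-355, -34]ᵀ.
Determinant 123·5 − 13² = 446.
β₁ = ((-355)·5 − 13·(-34))/446 = -1333/446; β₀ = (123·(-34) − 13·(-355))/446 = 433/446.

β₁ = -2.989, β₀ = 0.971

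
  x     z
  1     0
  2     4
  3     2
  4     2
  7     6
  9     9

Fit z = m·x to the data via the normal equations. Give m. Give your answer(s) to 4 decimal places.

m = 0.9063

The normal equations are: 160·m = 145.
(Σx·x = 160, Σx·z = 145.)
m = 145/160 = 0.90625.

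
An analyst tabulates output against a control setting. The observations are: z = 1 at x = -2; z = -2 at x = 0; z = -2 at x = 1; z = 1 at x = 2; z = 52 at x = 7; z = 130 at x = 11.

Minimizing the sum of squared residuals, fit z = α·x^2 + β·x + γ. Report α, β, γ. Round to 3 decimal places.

α = 1.084, β = 0.175, γ = -2.892

Forming MᵀM = [[17075, 1675, 179]; [1675, 179, 19]; [179, 19, 6]] and Mᵀz = [18284, 1792, 180]ᵀ gives MᵀM·[α, β, γ]ᵀ = Mᵀz.
Row-reducing yields α = 90217/83228, β = 14551/83228, γ = -60178/20807.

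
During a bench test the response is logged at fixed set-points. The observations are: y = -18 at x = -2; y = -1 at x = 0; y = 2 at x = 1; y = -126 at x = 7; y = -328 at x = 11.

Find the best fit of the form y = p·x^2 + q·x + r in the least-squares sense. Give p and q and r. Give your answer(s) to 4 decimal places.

Normal-equation sums: Σx^2·x^2 = 17059, Σx^2·x = 1667, Σx^2 = 175, Σx·x = 175, Σx = 17, Σ1 = 5.
Moment sums: Σx^2·y = -45932, Σx·y = -4452, Σy = -471.
So MᵀM·[p, q, r]ᵀ = Mᵀy: [[17059, 1667, 175]; [1667, 175, 17]; [175, 17, 5]]·[p, q, r]ᵀ = [-45932, -4452, -471]ᵀ.
Inverting the 3×3 Gram matrix, [p, q, r]ᵀ = [-988363/330702, 996809/330702, 8571/55117]ᵀ.

p = -2.9887, q = 3.0142, r = 0.1555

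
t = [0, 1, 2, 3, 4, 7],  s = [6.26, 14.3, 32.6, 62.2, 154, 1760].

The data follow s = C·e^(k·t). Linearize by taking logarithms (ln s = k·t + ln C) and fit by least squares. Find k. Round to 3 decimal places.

k = 0.802

Let Y = ln s. Fitting Y = k·t + ln C by least squares:
Σt = 17.0000, Σ(t)² = 79.0000, Σln s = 24.6191, Σt·ln s = 94.4792.
Equations: 79.0000·k + 17.0000·ln C = 94.4792;  17.0000·k + 6·ln C = 24.6191.
Δ = 79.0000·6 − (17.0000)² = 185.0000; k = (94.4792·6 − 17.0000·24.6191)/185.0000 = 0.80189, ln C = (79.0000·24.6191 − 17.0000·94.4792)/185.0000 = 1.83116.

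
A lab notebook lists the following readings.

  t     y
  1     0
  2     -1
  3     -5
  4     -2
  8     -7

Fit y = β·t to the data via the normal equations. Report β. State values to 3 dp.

β = -0.862

Compute the Gram sums: Σt·t = 94.
Moment sums: Σt·y = -81.
Normal equations: [[94]]·[β]ᵀ = [-81]ᵀ.
β = (-81)/94 = -0.861702.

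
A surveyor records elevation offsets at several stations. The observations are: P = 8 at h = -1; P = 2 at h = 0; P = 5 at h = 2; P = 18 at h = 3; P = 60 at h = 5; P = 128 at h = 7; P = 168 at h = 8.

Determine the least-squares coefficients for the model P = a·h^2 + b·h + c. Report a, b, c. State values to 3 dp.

The normal system MᵀM·[a, b, c]ᵀ = MᵀP is [[7220, 1014, 152]; [1014, 152, 24]; [152, 24, 7]]·[a, b, c]ᵀ = [18714, 2596, 389]ᵀ.
Row-reducing yields a = 23410/7583, b = -28199/7583, c = 9749/7583.

a = 3.087, b = -3.719, c = 1.286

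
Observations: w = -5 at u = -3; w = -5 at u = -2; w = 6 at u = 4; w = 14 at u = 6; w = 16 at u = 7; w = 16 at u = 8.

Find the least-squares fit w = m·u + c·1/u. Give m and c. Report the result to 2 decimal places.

m = 2.13, c = -1.01

Setting ∂/∂m … = 0 gives: 178·m + 6·c = 373;  6·m + (13757/28224)·c = 86/7.
Δ = 178·(13757/28224) − 6² = 716341/14112.
m = (373·(13757/28224) − 6·(86/7))/(716341/14112) = 3050849/1432682; c = (178·(86/7) − 6·373)/(716341/14112) = -721728/716341.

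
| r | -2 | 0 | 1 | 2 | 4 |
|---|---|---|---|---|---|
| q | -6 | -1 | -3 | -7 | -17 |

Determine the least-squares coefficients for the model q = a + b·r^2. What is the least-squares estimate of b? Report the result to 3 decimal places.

The normal system XᵀX·[a, b]ᵀ = Xᵀq is [[5, 25]; [25, 289]]·[a, b]ᵀ = [-34, -327]ᵀ.
Determinant 5·289 − 25² = 820.
a = ((-34)·289 − 25·(-327))/820 = -1651/820; b = (5·(-327) − 25·(-34))/820 = -157/164.

b = -0.957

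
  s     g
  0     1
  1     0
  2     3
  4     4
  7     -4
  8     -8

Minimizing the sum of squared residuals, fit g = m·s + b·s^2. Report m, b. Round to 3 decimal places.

Entries of AᵀA: Σs·s = 134, Σs·s^2 = 928, Σs^2·s^2 = 6770.
Right-hand side: Σs·g = -70, Σs^2·g = -632.
Eliminating b: 6770·(row 1) − 928·(row 2) gives 45996·m = 6770·(-70) − 928·(-632) = 112596, so m = 9383/3833.
Then b = ((-632) − 928·(9383/3833))/6770 = -1644/3833.

m = 2.448, b = -0.429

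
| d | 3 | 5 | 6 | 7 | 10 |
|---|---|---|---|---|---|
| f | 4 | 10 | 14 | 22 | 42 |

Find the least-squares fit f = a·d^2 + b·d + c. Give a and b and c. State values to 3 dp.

a = 0.428, b = -0.064, c = 0.032

Sums needed: Σd^2·d^2 = 14403, Σd^2·d = 1711, Σd^2 = 219, Σd·d = 219, Σd = 31, Σ1 = 5.
For Mᵀf: Σd^2·f = 6068, Σd·f = 720, Σf = 92.
Solving the 3×3 system (Gaussian elimination) gives a = 1119/2612, b = -167/2612, c = 21/653.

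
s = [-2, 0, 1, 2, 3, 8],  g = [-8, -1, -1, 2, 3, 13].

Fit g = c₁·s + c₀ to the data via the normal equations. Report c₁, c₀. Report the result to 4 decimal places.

c₁ = 2.0000, c₀ = -2.6667

Sums needed: Σs·s = 82, Σs = 12, Σ1 = 6.
And Σs·g = 132, Σg = 8.
AᵀA·[c₁, c₀]ᵀ = Aᵀg becomes [[82, 12]; [12, 6]]·[c₁, c₀]ᵀ = [132, 8]ᵀ.
Determinant 82·6 − 12² = 348.
c₁ = (132·6 − 12·8)/348 = 2; c₀ = (82·8 − 12·132)/348 = -8/3.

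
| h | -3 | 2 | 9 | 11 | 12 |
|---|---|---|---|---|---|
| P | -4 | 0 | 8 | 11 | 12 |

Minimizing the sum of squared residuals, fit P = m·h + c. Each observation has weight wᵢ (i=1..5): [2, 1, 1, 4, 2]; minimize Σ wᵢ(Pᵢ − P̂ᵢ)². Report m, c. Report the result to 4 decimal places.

With design matrix X, XᵀWX = [[875, 73]; [73, 10]] and XᵀWP = [868, 68]ᵀ.
Eliminating c: 10·(row 1) − 73·(row 2) gives 3421·m = 10·868 − 73·68 = 3716, so m = 3716/3421.
Then c = (68 − 73·(3716/3421))/10 = -3864/3421.

m = 1.0862, c = -1.1295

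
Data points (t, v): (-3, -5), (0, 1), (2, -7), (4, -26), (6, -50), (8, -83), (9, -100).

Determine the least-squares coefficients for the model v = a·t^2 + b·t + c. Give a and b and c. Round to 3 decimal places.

With design matrix A, AᵀA = [[12306, 1502, 210]; [1502, 210, 26]; [210, 26, 7]] and Aᵀv = [-15701, -1967, -270]ᵀ.
Solving the 3×3 system (Gaussian elimination) gives a = -72651/69986, b = -9460/4999, c = -14005/34993.

a = -1.038, b = -1.892, c = -0.400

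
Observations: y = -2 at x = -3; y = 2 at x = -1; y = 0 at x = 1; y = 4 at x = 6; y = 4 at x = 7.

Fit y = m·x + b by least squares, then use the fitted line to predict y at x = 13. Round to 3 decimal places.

ŷ = 7.389

Normal-equation sums: Σx·x = 96, Σx = 10, Σ1 = 5.
And Σx·y = 56, Σy = 8.
Eliminating b: 5·(row 1) − 10·(row 2) gives 380·m = 5·56 − 10·8 = 200, so m = 10/19.
Then b = (8 − 10·(10/19))/5 = 52/95.
At x = 13: ŷ = (10/19)·(13) + (52/95)·(1) = 702/95.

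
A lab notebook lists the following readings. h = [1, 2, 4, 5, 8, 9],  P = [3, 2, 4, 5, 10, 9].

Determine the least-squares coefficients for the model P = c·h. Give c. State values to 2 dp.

The normal equations are: 191·c = 209.
(Σh·h = 191, Σh·P = 209.)
Hence c = 209 / 191 ≈ 1.09424.

c = 1.09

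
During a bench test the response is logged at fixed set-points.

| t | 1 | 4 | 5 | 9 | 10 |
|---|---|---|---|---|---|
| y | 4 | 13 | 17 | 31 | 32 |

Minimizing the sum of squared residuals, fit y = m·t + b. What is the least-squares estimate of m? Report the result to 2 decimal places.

AᵀA·[m, b]ᵀ = Aᵀy reads: 223·m + 29·b = 740;  29·m + 5·b = 97.
Determinant 223·5 − 29² = 274.
m = (740·5 − 29·97)/274 = 887/274; b = (223·97 − 29·740)/274 = 171/274.

m = 3.24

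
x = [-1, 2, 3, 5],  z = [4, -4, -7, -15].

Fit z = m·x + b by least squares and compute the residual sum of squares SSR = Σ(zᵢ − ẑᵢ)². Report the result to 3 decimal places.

SSR = 2.480

Normal-equation sums: Σx·x = 39, Σx = 9, Σ1 = 4.
Moment sums: Σx·z = -108, Σz = -22.
Eliminating b: 4·(row 1) − 9·(row 2) gives 75·m = 4·(-108) − 9·(-22) = -234, so m = -78/25.
Then b = ((-22) − 9·(-78/25))/4 = 38/25.
Residuals: -16/25, 18/25, 21/25, -23/25; SSR = 62/25.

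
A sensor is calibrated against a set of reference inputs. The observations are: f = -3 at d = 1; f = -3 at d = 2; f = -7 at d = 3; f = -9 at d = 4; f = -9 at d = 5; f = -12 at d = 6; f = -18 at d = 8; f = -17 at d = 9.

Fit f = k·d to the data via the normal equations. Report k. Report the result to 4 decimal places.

k = -2.0339

Entries of MᵀM: Σd·d = 236.
For Mᵀf: Σd·f = -480.
MᵀM·[k]ᵀ = Mᵀf becomes [[236]]·[k]ᵀ = [-480]ᵀ.
Hence k = -480 / 236 ≈ -2.0339.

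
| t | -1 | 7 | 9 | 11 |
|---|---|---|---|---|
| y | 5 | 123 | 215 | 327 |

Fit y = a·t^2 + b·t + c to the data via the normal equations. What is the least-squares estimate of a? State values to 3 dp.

a = 3.006

Normal-equation sums: Σt^2·t^2 = 23604, Σt^2·t = 2402, Σt^2 = 252, Σt·t = 252, Σt = 26, Σ1 = 4.
And Σt^2·y = 63014, Σt·y = 6388, Σy = 670.
So XᵀX·[a, b, c]ᵀ = Xᵀy: [[23604, 2402, 252]; [2402, 252, 26]; [252, 26, 4]]·[a, b, c]ᵀ = [63014, 6388, 670]ᵀ.
Solving the 3×3 system (Gaussian elimination) gives a = 10845/3608, b = -2863/902, c = -4457/3608.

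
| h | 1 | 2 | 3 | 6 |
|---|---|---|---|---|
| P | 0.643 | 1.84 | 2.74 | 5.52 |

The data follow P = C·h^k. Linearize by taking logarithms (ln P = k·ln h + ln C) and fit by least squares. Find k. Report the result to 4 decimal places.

k = 1.1893

Linearized form: ln P = k·ln h + ln C. From the 4 transformed points,
Over the data: Σln h = 3.5835, Σ(ln h)² = 4.8978, Σln P = 2.8845, Σln h·ln P = 4.5910.
Normal system: [[4.8978, 3.5835]; [3.5835, 4]]·[k, ln C]ᵀ = [4.5910, 2.8845]ᵀ.
Solving (det = 6.7496): k = 1.18932, ln C = -0.34436.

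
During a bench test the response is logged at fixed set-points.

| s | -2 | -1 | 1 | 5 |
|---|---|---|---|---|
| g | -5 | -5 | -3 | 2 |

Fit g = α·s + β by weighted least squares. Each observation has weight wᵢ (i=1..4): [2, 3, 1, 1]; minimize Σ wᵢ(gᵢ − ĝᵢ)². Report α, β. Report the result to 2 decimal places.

α = 1.04, β = -3.57

Sums needed: Σwᵢ·s·s = 37, Σwᵢ·s = -1, Σwᵢ·1 = 7.
For AᵀWg: Σwᵢ·s·g = 42, Σwᵢ·g = -26.
Normal equations: [[37, -1]; [-1, 7]]·[α, β]ᵀ = [42, -26]ᵀ.
Δ = 37·7 − (-1)² = 258.
α = (42·7 − (-1)·(-26))/258 = 134/129; β = (37·(-26) − (-1)·42)/258 = -460/129.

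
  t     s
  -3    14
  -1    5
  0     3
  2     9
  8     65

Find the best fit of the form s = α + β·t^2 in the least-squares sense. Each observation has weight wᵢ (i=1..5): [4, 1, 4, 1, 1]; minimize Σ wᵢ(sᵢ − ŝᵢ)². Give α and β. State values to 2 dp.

Sums needed: Σwᵢ·1 = 11, Σwᵢ·t^2 = 105, Σwᵢ·t^2·t^2 = 4437.
Moment sums: Σwᵢ·s = 147, Σwᵢ·t^2·s = 4705.
Δ = 11·4437 − 105² = 37782.
α = (147·4437 − 105·4705)/37782 = 26369/6297; β = (11·4705 − 105·147)/37782 = 18160/18891.

α = 4.19, β = 0.96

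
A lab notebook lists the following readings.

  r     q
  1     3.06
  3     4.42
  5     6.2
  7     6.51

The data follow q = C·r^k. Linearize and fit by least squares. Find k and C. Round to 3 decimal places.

Let Y = ln q. Fitting Y = k·ln r + ln C by least squares:
AᵀA = [[7.5838, 4.6540]; [4.6540, 4]], rhs = [8.2145, 6.3024]ᵀ  (here Σln r = 4.6540, Σ(ln r)² = 7.5838, Σln q = 6.3024, Σln r·ln q = 8.2145).
Slope k = (n·Σln r·ln q − Σln r·Σln q)/(n·Σ(ln r)² − (Σln r)²) = (4·8.2145 − 4.6540·6.3024)/8.6759 = 0.40651; ln C = (Σln q − k·Σln r)/n = 1.10264, so C = exp(1.10264) = 3.01210.

k = 0.407, C = 3.012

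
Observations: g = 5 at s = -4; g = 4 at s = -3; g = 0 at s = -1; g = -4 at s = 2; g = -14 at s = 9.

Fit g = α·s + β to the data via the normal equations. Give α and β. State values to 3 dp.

Sums needed: Σs·s = 111, Σs = 3, Σ1 = 5.
Moment sums: Σs·g = -166, Σg = -9.
Normal equations: [[111, 3]; [3, 5]]·[α, β]ᵀ = [-166, -9]ᵀ.
Eliminating β: 5·(row 1) − 3·(row 2) gives 546·α = 5·(-166) − 3·(-9) = -803, so α = -803/546.
Then β = ((-9) − 3·(-803/546))/5 = -167/182.

α = -1.471, β = -0.918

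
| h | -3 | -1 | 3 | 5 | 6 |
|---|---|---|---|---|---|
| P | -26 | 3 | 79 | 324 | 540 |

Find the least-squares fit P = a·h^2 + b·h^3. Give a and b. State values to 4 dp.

The normal equations are: 2084·a + 10900·b = 28020;  10900·a + 63740·b = 159972.
(Σh^2·h^2 = 2084, Σh^2·h^3 = 10900, Σh^3·h^3 = 63740, Σh^2·P = 28020, Σh^3·P = 159972.)
Δ = 2084·63740 − 10900² = 14024160.
a = (28020·63740 − 10900·159972)/14024160 = 29375/9739; b = (2084·159972 − 10900·28020)/14024160 = 97096/48695.

a = 3.0162, b = 1.9940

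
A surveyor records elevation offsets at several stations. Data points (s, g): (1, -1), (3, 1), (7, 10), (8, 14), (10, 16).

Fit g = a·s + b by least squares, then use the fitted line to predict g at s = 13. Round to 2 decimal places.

ĝ = 22.72

Sums needed: Σs·s = 223, Σs = 29, Σ1 = 5.
Right-hand side: Σs·g = 344, Σg = 40.
XᵀX·[a, b]ᵀ = Xᵀg becomes [[223, 29]; [29, 5]]·[a, b]ᵀ = [344, 40]ᵀ.
Eliminating b: 5·(row 1) − 29·(row 2) gives 274·a = 5·344 − 29·40 = 560, so a = 280/137.
Then b = (40 − 29·(280/137))/5 = -528/137.
At s = 13: ĝ = (280/137)·(13) + (-528/137)·(1) = 3112/137.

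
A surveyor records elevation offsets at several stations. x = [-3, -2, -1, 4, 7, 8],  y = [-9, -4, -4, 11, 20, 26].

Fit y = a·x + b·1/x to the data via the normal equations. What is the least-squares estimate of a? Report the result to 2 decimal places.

a = 3.02

The normal equations are: 143·a + 6·b = 431;  6·a + (41197/28224)·b = 125/7.
det = 143·(41197/28224) − 6² = 4875107/28224.
a = (431·(41197/28224) − 6·(125/7))/(4875107/28224) = 14731907/4875107; b = (143·(125/7) − 6·431)/(4875107/28224) = -915264/4875107.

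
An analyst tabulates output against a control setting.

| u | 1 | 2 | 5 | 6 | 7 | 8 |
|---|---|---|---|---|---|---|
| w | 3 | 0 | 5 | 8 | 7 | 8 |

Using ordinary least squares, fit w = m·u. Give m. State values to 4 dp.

Entries of MᵀM: Σu·u = 179.
Moment sums: Σu·w = 189.
MᵀM·[m]ᵀ = Mᵀw becomes [[179]]·[m]ᵀ = [189]ᵀ.
Hence m = 189 / 179 ≈ 1.05587.

m = 1.0559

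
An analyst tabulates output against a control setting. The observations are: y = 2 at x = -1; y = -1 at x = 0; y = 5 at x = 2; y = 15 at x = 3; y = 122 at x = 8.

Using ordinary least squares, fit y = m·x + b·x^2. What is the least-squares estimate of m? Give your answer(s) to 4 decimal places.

m = -1.1464

The normal system MᵀM·[m, b]ᵀ = Mᵀy is [[78, 546]; [546, 4194]]·[m, b]ᵀ = [1029, 7965]ᵀ.
Determinant 78·4194 − 546² = 29016.
m = (1029·4194 − 546·7965)/29016 = -462/403; b = (78·7965 − 546·1029)/29016 = 127/62.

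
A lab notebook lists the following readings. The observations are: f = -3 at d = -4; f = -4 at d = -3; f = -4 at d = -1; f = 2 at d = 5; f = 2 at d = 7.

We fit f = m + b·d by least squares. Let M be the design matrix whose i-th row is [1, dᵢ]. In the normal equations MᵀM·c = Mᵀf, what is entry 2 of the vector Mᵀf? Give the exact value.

52

Entry 2 ↔ basis d, so (Mᵀf)_{2} = Σᵢ (d)·fᵢ = (-4)·(-3) + (-3)·(-4) + (-1)·(-4) + (5)·(2) + (7)·(2) = 52.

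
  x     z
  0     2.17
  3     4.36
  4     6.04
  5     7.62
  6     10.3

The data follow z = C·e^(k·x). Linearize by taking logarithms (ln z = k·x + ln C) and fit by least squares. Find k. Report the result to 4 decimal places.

k = 0.2588

Linearized form: ln z = k·x + ln C. From the 5 transformed points,
Sums: Σx = 18.0000, Σ(x)² = 86.0000, Σln z = 8.4085, Σx·ln z = 35.7578.
Normal system: [[86.0000, 18.0000]; [18.0000, 5]]·[k, ln C]ᵀ = [35.7578, 8.4085]ᵀ.
Slope k = (n·Σx·ln z − Σx·Σln z)/(n·Σ(x)² − (Σx)²) = (5·35.7578 − 18.0000·8.4085)/106.0000 = 0.25883; ln C = (Σln z − k·Σx)/n = 0.74993.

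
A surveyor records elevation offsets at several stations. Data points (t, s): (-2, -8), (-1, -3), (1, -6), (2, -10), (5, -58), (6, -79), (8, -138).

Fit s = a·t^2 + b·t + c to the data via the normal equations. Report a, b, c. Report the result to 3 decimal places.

a = -2.014, b = -0.901, c = -1.849

Entries of XᵀX: Σt^2·t^2 = 6051, Σt^2·t = 853, Σt^2 = 135, Σt·t = 135, Σt = 19, Σ1 = 7.
Right-hand side: Σt^2·s = -13207, Σt·s = -1875, Σs = -302.
Inverting the 3×3 Gram matrix, [a, b, c]ᵀ = [-358601/178018, -160315/178018, -164594/89009]ᵀ.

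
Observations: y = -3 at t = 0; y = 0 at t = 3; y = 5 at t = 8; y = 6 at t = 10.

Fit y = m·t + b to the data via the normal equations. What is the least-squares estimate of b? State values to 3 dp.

Compute the Gram sums: Σt·t = 173, Σt = 21, Σ1 = 4.
And Σt·y = 100, Σy = 8.
So XᵀX·[m, b]ᵀ = Xᵀy: [[173, 21]; [21, 4]]·[m, b]ᵀ = [100, 8]ᵀ.
det = 173·4 − 21² = 251.
m = (100·4 − 21·8)/251 = 232/251; b = (173·8 − 21·100)/251 = -716/251.

b = -2.853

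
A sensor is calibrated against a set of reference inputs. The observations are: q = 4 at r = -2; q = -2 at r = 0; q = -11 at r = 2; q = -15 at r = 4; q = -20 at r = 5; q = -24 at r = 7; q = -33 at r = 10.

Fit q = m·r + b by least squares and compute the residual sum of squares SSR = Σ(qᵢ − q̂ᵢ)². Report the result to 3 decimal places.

SSR = 8.704

Entries of XᵀX: Σr·r = 198, Σr = 26, Σ1 = 7.
And Σr·q = -688, Σq = -101.
So XᵀX·[m, b]ᵀ = Xᵀq: [[198, 26]; [26, 7]]·[m, b]ᵀ = [-688, -101]ᵀ.
Δ = 198·7 − 26² = 710.
m = ((-688)·7 − 26·(-101))/710 = -219/71; b = (198·(-101) − 26·(-688))/710 = -211/71.
Residuals: 57/71, 69/71, -132/71, 22/71, -114/71, 40/71, 58/71; SSR = 618/71.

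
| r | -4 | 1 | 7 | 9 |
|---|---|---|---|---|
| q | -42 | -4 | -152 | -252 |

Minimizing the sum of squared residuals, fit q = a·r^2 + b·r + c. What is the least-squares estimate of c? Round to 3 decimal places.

With design matrix X, XᵀX = [[9219, 1009, 147]; [1009, 147, 13]; [147, 13, 4]] and Xᵀq = [-28536, -3168, -450]ᵀ.
Inverting the 3×3 Gram matrix, [a, b, c]ᵀ = [-175398/58789, -67632/58789, 51918/58789]ᵀ.

c = 0.883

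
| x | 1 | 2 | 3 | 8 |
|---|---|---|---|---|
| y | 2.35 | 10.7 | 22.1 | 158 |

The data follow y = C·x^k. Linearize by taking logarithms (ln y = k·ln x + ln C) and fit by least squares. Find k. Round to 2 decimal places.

k = 2.01

Linearized form: ln y = k·ln x + ln C. From the 4 transformed points,
Σln x = 3.8712, Σ(ln x)² = 6.0115, Σln y = 11.3828, Σln x·ln y = 15.5711.
Equations: 6.0115·k + 3.8712·ln C = 15.5711;  3.8712·k + 4·ln C = 11.3828.
Slope k = (n·Σln x·ln y − Σln x·Σln y)/(n·Σ(ln x)² − (Σln x)²) = (4·15.5711 − 3.8712·11.3828)/9.0597 = 2.01102; ln C = (Σln y − k·Σln x)/n = 0.89944.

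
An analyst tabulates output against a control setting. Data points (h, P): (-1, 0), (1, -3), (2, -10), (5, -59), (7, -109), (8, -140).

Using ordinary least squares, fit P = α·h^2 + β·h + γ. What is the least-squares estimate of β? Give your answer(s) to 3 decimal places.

Compute the Gram sums: Σh^2·h^2 = 7140, Σh^2·h = 988, Σh^2 = 144, Σh·h = 144, Σh = 22, Σ1 = 6.
Right-hand side: Σh^2·P = -15819, Σh·P = -2201, ΣP = -321.
So MᵀM·[α, β, γ]ᵀ = MᵀP: [[7140, 988, 144]; [988, 144, 22]; [144, 22, 6]]·[α, β, γ]ᵀ = [-15819, -2201, -321]ᵀ.
Inverting the 3×3 Gram matrix, [α, β, γ]ᵀ = [-4291/2172, -3293/1810, 1589/2715]ᵀ.

β = -1.819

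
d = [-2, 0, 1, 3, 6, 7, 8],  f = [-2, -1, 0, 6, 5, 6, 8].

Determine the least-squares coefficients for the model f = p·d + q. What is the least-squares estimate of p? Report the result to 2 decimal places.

AᵀA·[p, q]ᵀ = Aᵀf reads: 163·p + 23·q = 158;  23·p + 7·q = 22.
Δ = 163·7 − 23² = 612.
p = (158·7 − 23·22)/612 = 50/51; q = (163·22 − 23·158)/612 = -4/51.

p = 0.98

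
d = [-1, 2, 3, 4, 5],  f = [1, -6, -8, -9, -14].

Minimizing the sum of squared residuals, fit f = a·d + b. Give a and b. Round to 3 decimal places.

Compute the Gram sums: Σd·d = 55, Σd = 13, Σ1 = 5.
And Σd·f = -143, Σf = -36.
Normal equations: [[55, 13]; [13, 5]]·[a, b]ᵀ = [-143, -36]ᵀ.
Determinant 55·5 − 13² = 106.
a = ((-143)·5 − 13·(-36))/106 = -247/106; b = (55·(-36) − 13·(-143))/106 = -121/106.

a = -2.330, b = -1.142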